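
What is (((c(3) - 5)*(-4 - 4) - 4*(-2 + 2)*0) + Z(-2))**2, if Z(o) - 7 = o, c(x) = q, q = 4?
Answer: 169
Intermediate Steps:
c(x) = 4
Z(o) = 7 + o
(((c(3) - 5)*(-4 - 4) - 4*(-2 + 2)*0) + Z(-2))**2 = (((4 - 5)*(-4 - 4) - 4*(-2 + 2)*0) + (7 - 2))**2 = ((-1*(-8) - 0*0) + 5)**2 = ((8 - 4*0) + 5)**2 = ((8 + 0) + 5)**2 = (8 + 5)**2 = 13**2 = 169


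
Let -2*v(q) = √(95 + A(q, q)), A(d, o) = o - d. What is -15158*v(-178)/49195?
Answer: 7579*√95/49195 ≈ 1.5016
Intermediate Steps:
v(q) = -√95/2 (v(q) = -√(95 + (q - q))/2 = -√(95 + 0)/2 = -√95/2)
-15158*v(-178)/49195 = -15158*(-√95/98390) = -(-7579)*√95/49195 = 7579*√95/49195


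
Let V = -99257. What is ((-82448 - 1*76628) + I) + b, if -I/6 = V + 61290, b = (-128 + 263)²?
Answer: 86951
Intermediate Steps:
b = 18225 (b = 135² = 18225)
I = 227802 (I = -6*(-99257 + 61290) = -6*(-37967) = 227802)
((-82448 - 1*76628) + I) + b = ((-82448 - 1*76628) + 227802) + 18225 = ((-82448 - 76628) + 227802) + 18225 = (-159076 + 227802) + 18225 = 68726 + 18225 = 86951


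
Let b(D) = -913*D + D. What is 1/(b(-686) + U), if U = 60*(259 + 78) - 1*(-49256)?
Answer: 1/695108 ≈ 1.4386e-6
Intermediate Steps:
b(D) = -912*D
U = 69476 (U = 60*337 + 49256 = 20220 + 49256 = 69476)
1/(b(-686) + U) = 1/(-912*(-686) + 69476) = 1/(625632 + 69476) = 1/695108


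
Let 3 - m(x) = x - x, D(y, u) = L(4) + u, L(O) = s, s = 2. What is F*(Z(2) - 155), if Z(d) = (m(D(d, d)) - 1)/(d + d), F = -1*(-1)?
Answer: -309/2 ≈ -154.50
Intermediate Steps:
F = 1
L(O) = 2
D(y, u) = 2 + u
m(x) = 3 (m(x) = 3 - (x - x) = 3 - 1*0 = 3 + 0 = 3)
Z(d) = 1/d (Z(d) = (3 - 1)/(d + d) = 2/((2*d)) = 2*(1/(2*d)) = 1/d)
F*(Z(2) - 155) = 1*(1/2 - 155) = 1*(½ - 155) = 1*(-309/2) = -309/2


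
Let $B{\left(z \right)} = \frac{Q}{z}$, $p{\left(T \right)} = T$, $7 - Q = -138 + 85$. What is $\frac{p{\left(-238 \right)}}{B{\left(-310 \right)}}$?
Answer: $\frac{3689}{3} \approx 1229.7$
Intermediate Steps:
$Q = 60$ ($Q = 7 - \left(-138 + 85\right) = 7 - -53 = 7 + 53 = 60$)
$B{\left(z \right)} = \frac{60}{z}$
$\frac{p{\left(-238 \right)}}{B{\left(-310 \right)}} = - \frac{238}{60 \frac{1}{-310}} = - \frac{238}{60 \left(- \frac{1}{310}\right)} = - \frac{238}{- \frac{6}{31}} = \left(-238\right) \left(- \frac{31}{6}\right) = \frac{3689}{3}$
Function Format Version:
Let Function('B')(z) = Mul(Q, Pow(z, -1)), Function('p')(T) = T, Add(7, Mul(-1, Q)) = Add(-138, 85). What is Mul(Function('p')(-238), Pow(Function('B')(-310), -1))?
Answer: Rational(3689, 3) ≈ 1229.7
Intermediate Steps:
Q = 60 (Q = Add(7, Mul(-1, Add(-138, 85))) = Add(7, Mul(-1, -53)) = Add(7, 53) = 60)
Function('B')(z) = Mul(60, Pow(z, -1))
Mul(Function('p')(-238), Pow(Function('B')(-310), -1)) = Mul(-238, Pow(Mul(60, Pow(-310, -1)), -1)) = Mul(-238, Pow(Mul(60, Rational(-1, 310)), -1)) = Mul(-238, Pow(Rational(-6, 31), -1)) = Mul(-238, Rational(-31, 6)) = Rational(3689, 3)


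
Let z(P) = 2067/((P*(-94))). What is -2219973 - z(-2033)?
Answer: -424241282313/191102 ≈ -2.2200e+6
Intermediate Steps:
z(P) = -2067/(94*P) (z(P) = 2067/((-94*P)) = 2067*(-1/(94*P)) = -2067/(94*P))
-2219973 - z(-2033) = -2219973 - (-2067)/(94*(-2033)) = -2219973 - (-2067)*(-1)/(94*2033) = -2219973 - 1*2067/191102 = -2219973 - 2067/191102 = -424241282313/191102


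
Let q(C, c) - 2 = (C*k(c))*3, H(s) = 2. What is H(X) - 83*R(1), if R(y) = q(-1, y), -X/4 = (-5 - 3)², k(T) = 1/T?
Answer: 85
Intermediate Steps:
X = -256 (X = -4*(-5 - 3)² = -4*(-8)² = -4*64 = -256)
q(C, c) = 2 + 3*C/c (q(C, c) = 2 + (C/c)*3 = 2 + 3*C/c)
R(y) = 2 - 3/y (R(y) = 2 + 3*(-1)/y = 2 - 3/y)
H(X) - 83*R(1) = 2 - 83*(2 - 3/1) = 2 - 83*(2 - 3*1) = 2 - 83*(2 - 3) = 2 - 83*(-1) = 2 + 83 = 85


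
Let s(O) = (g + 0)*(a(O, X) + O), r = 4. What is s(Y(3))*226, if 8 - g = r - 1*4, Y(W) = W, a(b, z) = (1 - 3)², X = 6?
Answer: 12656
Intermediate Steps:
a(b, z) = 4 (a(b, z) = (-2)² = 4)
g = 8 (g = 8 - (4 - 1*4) = 8 - (4 - 4) = 8 - 1*0 = 8 + 0 = 8)
s(O) = 32 + 8*O (s(O) = (8 + 0)*(4 + O) = 8*(4 + O) = 32 + 8*O)
s(Y(3))*226 = (32 + 8*3)*226 = (32 + 24)*226 = 56*226 = 12656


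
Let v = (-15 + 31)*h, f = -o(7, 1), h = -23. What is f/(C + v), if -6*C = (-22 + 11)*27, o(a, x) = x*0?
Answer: 0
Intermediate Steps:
o(a, x) = 0
f = 0 (f = -1*0 = 0)
C = 99/2 (C = -(-22 + 11)*27/6 = -(-11)*27/6 = -⅙*(-297) = 99/2 ≈ 49.500)
v = -368 (v = (-15 + 31)*(-23) = 16*(-23) = -368)
f/(C + v) = 0/(99/2 - 368) = 0/(-637/2) = -2/637*0 = 0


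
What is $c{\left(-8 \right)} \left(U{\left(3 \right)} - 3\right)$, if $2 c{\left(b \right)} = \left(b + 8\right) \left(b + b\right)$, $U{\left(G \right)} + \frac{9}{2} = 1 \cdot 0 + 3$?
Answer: $0$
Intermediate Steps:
$U{\left(G \right)} = - \frac{3}{2}$ ($U{\left(G \right)} = - \frac{9}{2} + \left(1 \cdot 0 + 3\right) = - \frac{9}{2} + \left(0 + 3\right) = - \frac{9}{2} + 3 = - \frac{3}{2}$)
$c{\left(b \right)} = b \left(8 + b\right)$ ($c{\left(b \right)} = \frac{\left(b + 8\right) \left(b + b\right)}{2} = \frac{\left(8 + b\right) 2 b}{2} = \frac{2 b \left(8 + b\right)}{2} = b \left(8 + b\right)$)
$c{\left(-8 \right)} \left(U{\left(3 \right)} - 3\right) = - 8 \left(8 - 8\right) \left(- \frac{3}{2} - 3\right) = \left(-8\right) 0 \left(- \frac{9}{2}\right) = 0 \left(- \frac{9}{2}\right) = 0$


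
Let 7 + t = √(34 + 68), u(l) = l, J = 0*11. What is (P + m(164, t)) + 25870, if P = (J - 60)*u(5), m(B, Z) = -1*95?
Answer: 25475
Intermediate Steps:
J = 0
t = -7 + √102 (t = -7 + √(34 + 68) = -7 + √102 ≈ 3.0995)
m(B, Z) = -95
P = -300 (P = (0 - 60)*5 = -60*5 = -300)
(P + m(164, t)) + 25870 = (-300 - 95) + 25870 = -395 + 25870 = 25475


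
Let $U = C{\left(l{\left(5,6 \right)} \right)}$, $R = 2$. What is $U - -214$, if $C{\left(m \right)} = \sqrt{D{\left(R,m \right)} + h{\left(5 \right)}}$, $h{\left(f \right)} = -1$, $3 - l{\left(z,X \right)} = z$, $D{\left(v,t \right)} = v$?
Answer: $215$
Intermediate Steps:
$l{\left(z,X \right)} = 3 - z$
$C{\left(m \right)} = 1$ ($C{\left(m \right)} = \sqrt{2 - 1} = \sqrt{1} = 1$)
$U = 1$
$U - -214 = 1 - -214 = 1 + 214 = 215$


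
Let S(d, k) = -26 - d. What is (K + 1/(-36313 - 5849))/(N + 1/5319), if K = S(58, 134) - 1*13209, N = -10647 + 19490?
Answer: -993694634991/661042791572 ≈ -1.5032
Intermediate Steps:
N = 8843
K = -13293 (K = (-26 - 1*58) - 1*13209 = (-26 - 58) - 13209 = -84 - 13209 = -13293)
(K + 1/(-36313 - 5849))/(N + 1/5319) = (-13293 + 1/(-36313 - 5849))/(8843 + 1/5319) = (-13293 + 1/(-42162))/(8843 + 1/5319) = (-13293 - 1/42162)/(47035918/5319) = -560459467/42162*5319/47035918 = -993694634991/661042791572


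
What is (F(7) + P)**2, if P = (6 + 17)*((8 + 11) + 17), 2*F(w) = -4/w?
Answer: 33570436/49 ≈ 6.8511e+5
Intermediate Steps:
F(w) = -2/w (F(w) = (-4/w)/2 = -2/w)
P = 828 (P = 23*(19 + 17) = 23*36 = 828)
(F(7) + P)**2 = (-2/7 + 828)**2 = (5794/7)**2 = 33570436/49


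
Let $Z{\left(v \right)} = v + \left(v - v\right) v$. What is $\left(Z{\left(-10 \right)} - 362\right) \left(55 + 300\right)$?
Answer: $-132060$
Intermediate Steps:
$Z{\left(v \right)} = v$ ($Z{\left(v \right)} = v + 0 v = v + 0 = v$)
$\left(Z{\left(-10 \right)} - 362\right) \left(55 + 300\right) = \left(-10 - 362\right) \left(55 + 300\right) = \left(-372\right) 355 = -132060$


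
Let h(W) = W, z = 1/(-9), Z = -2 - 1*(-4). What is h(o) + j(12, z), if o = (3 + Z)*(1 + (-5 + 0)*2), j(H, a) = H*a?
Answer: -139/3 ≈ -46.333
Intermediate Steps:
Z = 2 (Z = -2 + 4 = 2)
z = -1/9 ≈ -0.11111
o = -45 (o = (3 + 2)*(1 + (-5 + 0)*2) = 5*(1 - 5*2) = 5*(1 - 10) = 5*(-9) = -45)
h(o) + j(12, z) = -45 + 12*(-1/9) = -45 - 4/3 = -139/3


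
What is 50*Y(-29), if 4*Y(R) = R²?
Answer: 21025/2 ≈ 10513.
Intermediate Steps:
Y(R) = R²/4
50*Y(-29) = 50*((¼)*(-29)²) = 50*((¼)*841) = 50*(841/4) = 21025/2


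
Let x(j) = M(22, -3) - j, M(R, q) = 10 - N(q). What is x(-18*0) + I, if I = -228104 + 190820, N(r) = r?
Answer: -37271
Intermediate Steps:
M(R, q) = 10 - q
I = -37284
x(j) = 13 - j (x(j) = (10 - 1*(-3)) - j = (10 + 3) - j = 13 - j)
x(-18*0) + I = (13 - (-18)*0) - 37284 = (13 - 1*0) - 37284 = (13 + 0) - 37284 = 13 - 37284 = -37271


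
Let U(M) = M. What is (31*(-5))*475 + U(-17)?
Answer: -73642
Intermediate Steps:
(31*(-5))*475 + U(-17) = (31*(-5))*475 - 17 = -155*475 - 17 = -73625 - 17 = -73642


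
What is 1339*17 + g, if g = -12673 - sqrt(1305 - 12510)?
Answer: 10090 - 3*I*sqrt(1245) ≈ 10090.0 - 105.85*I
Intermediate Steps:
g = -12673 - 3*I*sqrt(1245) (g = -12673 - sqrt(-11205) = -12673 - 3*I*sqrt(1245) ≈ -12673.0 - 105.85*I)
1339*17 + g = 1339*17 + (-12673 - 3*I*sqrt(1245)) = 22763 + (-12673 - 3*I*sqrt(1245)) = 10090 - 3*I*sqrt(1245)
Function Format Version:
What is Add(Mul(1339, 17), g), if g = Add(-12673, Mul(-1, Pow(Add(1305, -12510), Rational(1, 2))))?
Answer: Add(10090, Mul(-3, I, Pow(1245, Rational(1, 2)))) ≈ Add(10090., Mul(-105.85, I))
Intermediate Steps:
g = Add(-12673, Mul(-3, I, Pow(1245, Rational(1, 2)))) (g = Add(-12673, Mul(-1, Pow(-11205, Rational(1, 2)))) = Add(-12673, Mul(-1, Mul(3, I, Pow(1245, Rational(1, 2))))) = Add(-12673, Mul(-3, I, Pow(1245, Rational(1, 2)))) ≈ Add(-12673., Mul(-105.85, I)))
Add(Mul(1339, 17), g) = Add(Mul(1339, 17), Add(-12673, Mul(-3, I, Pow(1245, Rational(1, 2))))) = Add(22763, Add(-12673, Mul(-3, I, Pow(1245, Rational(1, 2))))) = Add(10090, Mul(-3, I, Pow(1245, Rational(1, 2))))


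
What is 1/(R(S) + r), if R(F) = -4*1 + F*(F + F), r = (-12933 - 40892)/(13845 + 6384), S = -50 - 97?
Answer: 20229/874122181 ≈ 2.3142e-5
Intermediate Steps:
S = -147
r = -53825/20229 ≈ -2.6608
R(F) = -4 + 2*F² (R(F) = -4 + F*(2*F) = -4 + 2*F²)
1/(R(S) + r) = 1/((-4 + 2*(-147)²) - 53825/20229) = 1/((-4 + 2*21609) - 53825/20229) = 1/((-4 + 43218) - 53825/20229) = 1/(43214 - 53825/20229) = 1/(874122181/20229) = 20229/874122181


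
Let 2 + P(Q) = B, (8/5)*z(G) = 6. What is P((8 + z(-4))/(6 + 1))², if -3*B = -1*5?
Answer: ⅑ ≈ 0.11111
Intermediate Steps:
z(G) = 15/4 (z(G) = (5/8)*6 = 15/4)
B = 5/3 (B = -(-1)*5/3 = -⅓*(-5) = 5/3 ≈ 1.6667)
P(Q) = -⅓ (P(Q) = -2 + 5/3 = -⅓)
P((8 + z(-4))/(6 + 1))² = (-⅓)² = ⅑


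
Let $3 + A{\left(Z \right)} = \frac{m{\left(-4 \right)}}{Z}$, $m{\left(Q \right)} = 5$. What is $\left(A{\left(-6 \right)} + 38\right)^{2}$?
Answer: $\frac{42025}{36} \approx 1167.4$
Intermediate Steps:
$A{\left(Z \right)} = -3 + \frac{5}{Z}$
$\left(A{\left(-6 \right)} + 38\right)^{2} = \left(\left(-3 + \frac{5}{-6}\right) + 38\right)^{2} = \left(\left(-3 + 5 \left(- \frac{1}{6}\right)\right) + 38\right)^{2} = \left(\left(-3 - \frac{5}{6}\right) + 38\right)^{2} = \left(- \frac{23}{6} + 38\right)^{2} = \left(\frac{205}{6}\right)^{2} = \frac{42025}{36}$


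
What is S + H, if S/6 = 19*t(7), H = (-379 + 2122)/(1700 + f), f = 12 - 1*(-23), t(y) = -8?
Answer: -1580577/1735 ≈ -911.00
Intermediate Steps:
f = 35 (f = 12 + 23 = 35)
H = 1743/1735 (H = (-379 + 2122)/(1700 + 35) = 1743/1735 ≈ 1.0046)
S = -912 (S = 6*(19*(-8)) = 6*(-152) = -912)
S + H = -912 + 1743/1735 = -1580577/1735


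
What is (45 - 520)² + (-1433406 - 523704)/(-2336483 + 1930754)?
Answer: 30514854245/135243 ≈ 2.2563e+5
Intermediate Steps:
(45 - 520)² + (-1433406 - 523704)/(-2336483 + 1930754) = (-475)² - 1957110/(-405729) = 225625 - 1957110*(-1/405729) = 225625 + 652370/135243 = 30514854245/135243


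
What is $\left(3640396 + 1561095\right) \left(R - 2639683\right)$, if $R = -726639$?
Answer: $-17509893586102$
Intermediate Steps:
$\left(3640396 + 1561095\right) \left(R - 2639683\right) = \left(3640396 + 1561095\right) \left(-726639 - 2639683\right) = 5201491 \left(-3366322\right) = -17509893586102$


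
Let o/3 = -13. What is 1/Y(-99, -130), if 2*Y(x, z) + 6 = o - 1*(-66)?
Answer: 2/21 ≈ 0.095238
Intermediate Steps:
o = -39 (o = 3*(-13) = -39)
Y(x, z) = 21/2 (Y(x, z) = -3 + (-39 - 1*(-66))/2 = -3 + (-39 + 66)/2 = -3 + (½)*27 = -3 + 27/2 = 21/2)
1/Y(-99, -130) = 1/(21/2) = 2/21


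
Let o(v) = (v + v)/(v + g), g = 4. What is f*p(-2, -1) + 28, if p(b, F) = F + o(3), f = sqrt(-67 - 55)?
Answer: 28 - I*sqrt(122)/7 ≈ 28.0 - 1.5779*I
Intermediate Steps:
o(v) = 2*v/(4 + v) (o(v) = (v + v)/(v + 4) = (2*v)/(4 + v) = 2*v/(4 + v))
f = I*sqrt(122) (f = sqrt(-122) = I*sqrt(122) ≈ 11.045*I)
p(b, F) = 6/7 + F (p(b, F) = F + 2*3/(4 + 3) = F + 2*3/7 = F + 2*3*(1/7) = F + 6/7 = 6/7 + F)
f*p(-2, -1) + 28 = (I*sqrt(122))*(6/7 - 1) + 28 = (I*sqrt(122))*(-1/7) + 28 = -I*sqrt(122)/7 + 28 = 28 - I*sqrt(122)/7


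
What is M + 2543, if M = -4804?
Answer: -2261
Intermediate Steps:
M + 2543 = -4804 + 2543 = -2261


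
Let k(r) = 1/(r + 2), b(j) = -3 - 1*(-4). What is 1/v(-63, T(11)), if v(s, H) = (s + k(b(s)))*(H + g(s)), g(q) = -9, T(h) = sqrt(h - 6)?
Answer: 27/14288 + 3*sqrt(5)/14288 ≈ 0.0023592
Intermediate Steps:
b(j) = 1 (b(j) = -3 + 4 = 1)
T(h) = sqrt(-6 + h)
k(r) = 1/(2 + r)
v(s, H) = (-9 + H)*(1/3 + s) (v(s, H) = (s + 1/(2 + 1))*(H - 9) = (s + 1/3)*(-9 + H) = (1/3 + s)*(-9 + H) = (-9 + H)*(1/3 + s))
1/v(-63, T(11)) = 1/(-3 - 9*(-63) + sqrt(-6 + 11)/3 + sqrt(-6 + 11)*(-63)) = 1/(-3 + 567 + sqrt(5)/3 + sqrt(5)*(-63)) = 1/(-3 + 567 + sqrt(5)/3 - 63*sqrt(5)) = 1/(564 - 188*sqrt(5)/3)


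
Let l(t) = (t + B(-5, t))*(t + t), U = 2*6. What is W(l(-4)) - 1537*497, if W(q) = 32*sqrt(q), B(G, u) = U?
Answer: -763889 + 256*I ≈ -7.6389e+5 + 256.0*I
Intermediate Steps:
U = 12
B(G, u) = 12
l(t) = 2*t*(12 + t) (l(t) = (t + 12)*(t + t) = (12 + t)*(2*t) = 2*t*(12 + t))
W(l(-4)) - 1537*497 = 32*sqrt(2*(-4)*(12 - 4)) - 1537*497 = 32*sqrt(2*(-4)*8) - 763889 = 32*sqrt(-64) - 763889 = 32*(8*I) - 763889 = 256*I - 763889 = -763889 + 256*I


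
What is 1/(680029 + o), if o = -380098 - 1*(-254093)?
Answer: 1/554024 ≈ 1.8050e-6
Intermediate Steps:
o = -126005 (o = -380098 + 254093 = -126005)
1/(680029 + o) = 1/(680029 - 126005) = 1/554024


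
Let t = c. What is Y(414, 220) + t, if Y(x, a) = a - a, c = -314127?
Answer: -314127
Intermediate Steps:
t = -314127
Y(x, a) = 0
Y(414, 220) + t = 0 - 314127 = -314127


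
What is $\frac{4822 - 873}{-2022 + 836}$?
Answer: $- \frac{3949}{1186} \approx -3.3297$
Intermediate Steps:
$\frac{4822 - 873}{-2022 + 836} = \frac{3949}{-1186} = 3949 \left(- \frac{1}{1186}\right) = - \frac{3949}{1186}$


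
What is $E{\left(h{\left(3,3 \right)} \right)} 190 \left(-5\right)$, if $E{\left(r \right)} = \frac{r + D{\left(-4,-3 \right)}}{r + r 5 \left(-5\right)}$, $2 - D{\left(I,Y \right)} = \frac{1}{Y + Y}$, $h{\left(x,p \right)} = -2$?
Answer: $- \frac{475}{144} \approx -3.2986$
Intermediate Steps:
$D{\left(I,Y \right)} = 2 - \frac{1}{2 Y}$ ($D{\left(I,Y \right)} = 2 - \frac{1}{Y + Y} = 2 - \frac{1}{2 Y}$)
$E{\left(r \right)} = - \frac{\frac{13}{6} + r}{24 r}$ ($E{\left(r \right)} = \frac{r + \left(2 - \frac{1}{2 \left(-3\right)}\right)}{r + r 5 \left(-5\right)} = \frac{r + \left(2 - - \frac{1}{6}\right)}{r + 5 r \left(-5\right)} = \frac{r + \left(2 + \frac{1}{6}\right)}{r - 25 r} = \frac{r + \frac{13}{6}}{\left(-24\right) r} = \left(\frac{13}{6} + r\right) \left(- \frac{1}{24 r}\right) = - \frac{\frac{13}{6} + r}{24 r}$)
$E{\left(h{\left(3,3 \right)} \right)} 190 \left(-5\right) = \frac{-13 - -12}{144 \left(-2\right)} 190 \left(-5\right) = \frac{1}{144} \left(- \frac{1}{2}\right) \left(-13 + 12\right) \left(-950\right) = \frac{1}{144} \left(- \frac{1}{2}\right) \left(-1\right) \left(-950\right) = \frac{1}{288} \left(-950\right) = - \frac{475}{144}$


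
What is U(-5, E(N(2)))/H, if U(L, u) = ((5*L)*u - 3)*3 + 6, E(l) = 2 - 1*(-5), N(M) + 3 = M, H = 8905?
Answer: -528/8905 ≈ -0.059293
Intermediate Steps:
N(M) = -3 + M
E(l) = 7 (E(l) = 2 + 5 = 7)
U(L, u) = -3 + 15*L*u (U(L, u) = (5*L*u - 3)*3 + 6 = (-3 + 5*L*u)*3 + 6 = (-9 + 15*L*u) + 6 = -3 + 15*L*u)
U(-5, E(N(2)))/H = (-3 + 15*(-5)*7)/8905 = (-3 - 525)*(1/8905) = -528*1/8905 = -528/8905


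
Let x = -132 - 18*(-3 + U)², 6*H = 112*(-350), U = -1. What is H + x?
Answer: -20860/3 ≈ -6953.3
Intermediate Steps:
H = -19600/3 (H = (112*(-350))/6 = (⅙)*(-39200) = -19600/3 ≈ -6533.3)
x = -420 (x = -132 - 18*(-3 - 1)² = -132 - 18*(-4)² = -132 - 18*16 = -132 - 288 = -420)
H + x = -19600/3 - 420 = -20860/3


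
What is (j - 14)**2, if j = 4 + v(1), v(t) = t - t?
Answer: 100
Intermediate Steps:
v(t) = 0
j = 4 (j = 4 + 0 = 4)
(j - 14)**2 = (4 - 14)**2 = (-10)**2 = 100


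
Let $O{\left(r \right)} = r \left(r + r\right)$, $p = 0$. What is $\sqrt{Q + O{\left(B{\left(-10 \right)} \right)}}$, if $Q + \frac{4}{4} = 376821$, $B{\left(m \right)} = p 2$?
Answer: $2 \sqrt{94205} \approx 613.86$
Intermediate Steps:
$B{\left(m \right)} = 0$ ($B{\left(m \right)} = 0 \cdot 2 = 0$)
$Q = 376820$ ($Q = -1 + 376821 = 376820$)
$O{\left(r \right)} = 2 r^{2}$ ($O{\left(r \right)} = r 2 r = 2 r^{2}$)
$\sqrt{Q + O{\left(B{\left(-10 \right)} \right)}} = \sqrt{376820 + 2 \cdot 0^{2}} = \sqrt{376820 + 2 \cdot 0} = \sqrt{376820 + 0} = \sqrt{376820} = 2 \sqrt{94205}$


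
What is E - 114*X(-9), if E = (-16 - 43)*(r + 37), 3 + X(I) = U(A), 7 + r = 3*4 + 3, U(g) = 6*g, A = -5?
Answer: 1107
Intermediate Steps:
r = 8 (r = -7 + (3*4 + 3) = -7 + (12 + 3) = -7 + 15 = 8)
X(I) = -33 (X(I) = -3 + 6*(-5) = -3 - 30 = -33)
E = -2655 (E = (-16 - 43)*(8 + 37) = -59*45 = -2655)
E - 114*X(-9) = -2655 - 114*(-33) = -2655 + 3762 = 1107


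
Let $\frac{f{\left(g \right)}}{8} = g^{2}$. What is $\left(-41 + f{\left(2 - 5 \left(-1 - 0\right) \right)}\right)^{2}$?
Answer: $123201$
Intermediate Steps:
$f{\left(g \right)} = 8 g^{2}$
$\left(-41 + f{\left(2 - 5 \left(-1 - 0\right) \right)}\right)^{2} = \left(-41 + 8 \left(2 - 5 \left(-1 - 0\right)\right)^{2}\right)^{2} = \left(-41 + 8 \left(2 - 5 \left(-1 + 0\right)\right)^{2}\right)^{2} = \left(-41 + 8 \left(2 - -5\right)^{2}\right)^{2} = \left(-41 + 8 \left(2 + 5\right)^{2}\right)^{2} = \left(-41 + 8 \cdot 7^{2}\right)^{2} = \left(-41 + 8 \cdot 49\right)^{2} = \left(-41 + 392\right)^{2} = 351^{2} = 123201$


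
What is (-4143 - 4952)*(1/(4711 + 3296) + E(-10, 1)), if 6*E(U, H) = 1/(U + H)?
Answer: 1418285/8478 ≈ 167.29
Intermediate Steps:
E(U, H) = 1/(6*(H + U)) (E(U, H) = 1/(6*(U + H)) = 1/(6*(H + U)))
(-4143 - 4952)*(1/(4711 + 3296) + E(-10, 1)) = (-4143 - 4952)*(1/(4711 + 3296) + 1/(6*(1 - 10))) = -9095*(1/8007 + (⅙)/(-9)) = -9095*(1/8007 + (⅙)*(-⅑)) = -9095*(1/8007 - 1/54) = -9095*(-2651/144126) = 1418285/8478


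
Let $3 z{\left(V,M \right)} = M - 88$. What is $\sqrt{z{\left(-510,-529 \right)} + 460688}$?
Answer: $\frac{\sqrt{4144341}}{3} \approx 678.59$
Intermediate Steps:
$z{\left(V,M \right)} = - \frac{88}{3} + \frac{M}{3}$ ($z{\left(V,M \right)} = \frac{M - 88}{3} = \frac{-88 + M}{3} = - \frac{88}{3} + \frac{M}{3}$)
$\sqrt{z{\left(-510,-529 \right)} + 460688} = \sqrt{\left(- \frac{88}{3} + \frac{1}{3} \left(-529\right)\right) + 460688} = \sqrt{\left(- \frac{88}{3} - \frac{529}{3}\right) + 460688} = \sqrt{- \frac{617}{3} + 460688} = \sqrt{\frac{1381447}{3}} = \frac{\sqrt{4144341}}{3}$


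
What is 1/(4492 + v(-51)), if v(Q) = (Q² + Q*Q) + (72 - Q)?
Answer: 1/9817 ≈ 0.00010186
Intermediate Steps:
v(Q) = 72 - Q + 2*Q² (v(Q) = (Q² + Q²) + (72 - Q) = 2*Q² + (72 - Q) = 72 - Q + 2*Q²)
1/(4492 + v(-51)) = 1/(4492 + (72 - 1*(-51) + 2*(-51)²)) = 1/(4492 + (72 + 51 + 2*2601)) = 1/(4492 + (72 + 51 + 5202)) = 1/(4492 + 5325) = 1/9817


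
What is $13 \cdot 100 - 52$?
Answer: $1248$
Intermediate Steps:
$13 \cdot 100 - 52 = 1300 - 52 = 1248$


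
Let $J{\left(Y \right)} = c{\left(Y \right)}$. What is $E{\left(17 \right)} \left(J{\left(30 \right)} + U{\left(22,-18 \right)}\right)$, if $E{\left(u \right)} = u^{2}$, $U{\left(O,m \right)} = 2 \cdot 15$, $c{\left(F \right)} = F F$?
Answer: $268770$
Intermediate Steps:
$c{\left(F \right)} = F^{2}$
$J{\left(Y \right)} = Y^{2}$
$U{\left(O,m \right)} = 30$
$E{\left(17 \right)} \left(J{\left(30 \right)} + U{\left(22,-18 \right)}\right) = 17^{2} \left(30^{2} + 30\right) = 289 \left(900 + 30\right) = 289 \cdot 930 = 268770$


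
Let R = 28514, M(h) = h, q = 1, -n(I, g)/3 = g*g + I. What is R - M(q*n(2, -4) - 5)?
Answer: 28573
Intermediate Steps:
n(I, g) = -3*I - 3*g**2 (n(I, g) = -3*(g*g + I) = -3*(g**2 + I) = -3*(I + g**2) = -3*I - 3*g**2)
R - M(q*n(2, -4) - 5) = 28514 - (1*(-3*2 - 3*(-4)**2) - 5) = 28514 - (1*(-6 - 3*16) - 5) = 28514 - (1*(-6 - 48) - 5) = 28514 - (1*(-54) - 5) = 28514 - (-54 - 5) = 28514 - 1*(-59) = 28514 + 59 = 28573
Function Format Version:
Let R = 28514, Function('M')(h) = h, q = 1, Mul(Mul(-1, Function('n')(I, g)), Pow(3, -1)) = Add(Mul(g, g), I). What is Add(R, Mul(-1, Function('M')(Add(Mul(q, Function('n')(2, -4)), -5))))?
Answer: 28573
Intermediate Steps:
Function('n')(I, g) = Add(Mul(-3, I), Mul(-3, Pow(g, 2))) (Function('n')(I, g) = Mul(-3, Add(Mul(g, g), I)) = Mul(-3, Add(Pow(g, 2), I)) = Mul(-3, Add(I, Pow(g, 2))) = Add(Mul(-3, I), Mul(-3, Pow(g, 2))))
Add(R, Mul(-1, Function('M')(Add(Mul(q, Function('n')(2, -4)), -5)))) = Add(28514, Mul(-1, Add(Mul(1, Add(Mul(-3, 2), Mul(-3, Pow(-4, 2)))), -5))) = Add(28514, Mul(-1, Add(Mul(1, Add(-6, Mul(-3, 16))), -5))) = Add(28514, Mul(-1, Add(Mul(1, Add(-6, -48)), -5))) = Add(28514, Mul(-1, Add(Mul(1, -54), -5))) = Add(28514, Mul(-1, Add(-54, -5))) = Add(28514, Mul(-1, -59)) = Add(28514, 59) = 28573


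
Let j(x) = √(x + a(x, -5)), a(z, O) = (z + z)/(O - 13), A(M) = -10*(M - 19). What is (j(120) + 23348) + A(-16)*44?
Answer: 38748 + 8*√15/3 ≈ 38758.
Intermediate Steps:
A(M) = 190 - 10*M (A(M) = -10*(-19 + M) = 190 - 10*M)
a(z, O) = 2*z/(-13 + O) (a(z, O) = (2*z)/(-13 + O) = 2*z/(-13 + O))
j(x) = 2*√2*√x/3 (j(x) = √(x + 2*x/(-13 - 5)) = √(x + 2*x/(-18)) = √(x + 2*x*(-1/18)) = √(x - x/9) = √(8*x/9) = 2*√2*√x/3)
(j(120) + 23348) + A(-16)*44 = (2*√2*√120/3 + 23348) + (190 - 10*(-16))*44 = (2*√2*(2*√30)/3 + 23348) + (190 + 160)*44 = (8*√15/3 + 23348) + 350*44 = (23348 + 8*√15/3) + 15400 = 38748 + 8*√15/3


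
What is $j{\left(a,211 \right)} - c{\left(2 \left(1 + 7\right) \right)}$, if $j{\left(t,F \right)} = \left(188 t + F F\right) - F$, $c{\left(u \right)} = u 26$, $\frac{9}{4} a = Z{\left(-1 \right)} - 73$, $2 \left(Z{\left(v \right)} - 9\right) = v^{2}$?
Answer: $\frac{347294}{9} \approx 38588.0$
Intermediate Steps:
$Z{\left(v \right)} = 9 + \frac{v^{2}}{2}$
$a = - \frac{254}{9}$ ($a = \frac{4 \left(\left(9 + \frac{\left(-1\right)^{2}}{2}\right) - 73\right)}{9} = \frac{4 \left(\left(9 + \frac{1}{2} \cdot 1\right) - 73\right)}{9} = \frac{4 \left(\left(9 + \frac{1}{2}\right) - 73\right)}{9} = \frac{4 \left(\frac{19}{2} - 73\right)}{9} = \frac{4}{9} \left(- \frac{127}{2}\right) = - \frac{254}{9} \approx -28.222$)
$c{\left(u \right)} = 26 u$
$j{\left(t,F \right)} = F^{2} - F + 188 t$ ($j{\left(t,F \right)} = \left(188 t + F^{2}\right) - F = \left(F^{2} + 188 t\right) - F = F^{2} - F + 188 t$)
$j{\left(a,211 \right)} - c{\left(2 \left(1 + 7\right) \right)} = \left(211^{2} - 211 + 188 \left(- \frac{254}{9}\right)\right) - 26 \cdot 2 \left(1 + 7\right) = \left(44521 - 211 - \frac{47752}{9}\right) - 26 \cdot 2 \cdot 8 = \frac{351038}{9} - 26 \cdot 16 = \frac{351038}{9} - 416 = \frac{347294}{9}$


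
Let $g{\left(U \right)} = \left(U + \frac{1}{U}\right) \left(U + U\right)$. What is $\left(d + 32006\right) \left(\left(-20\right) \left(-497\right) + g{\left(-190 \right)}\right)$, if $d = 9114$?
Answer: $3377679040$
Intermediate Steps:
$g{\left(U \right)} = 2 U \left(U + \frac{1}{U}\right)$ ($g{\left(U \right)} = \left(U + \frac{1}{U}\right) 2 U = 2 U \left(U + \frac{1}{U}\right)$)
$\left(d + 32006\right) \left(\left(-20\right) \left(-497\right) + g{\left(-190 \right)}\right) = \left(9114 + 32006\right) \left(\left(-20\right) \left(-497\right) + \left(2 + 2 \left(-190\right)^{2}\right)\right) = 41120 \left(9940 + \left(2 + 2 \cdot 36100\right)\right) = 41120 \left(9940 + \left(2 + 72200\right)\right) = 41120 \left(9940 + 72202\right) = 41120 \cdot 82142 = 3377679040$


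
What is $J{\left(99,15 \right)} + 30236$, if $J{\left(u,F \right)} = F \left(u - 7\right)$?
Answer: $31616$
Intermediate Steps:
$J{\left(u,F \right)} = F \left(-7 + u\right)$
$J{\left(99,15 \right)} + 30236 = 15 \left(-7 + 99\right) + 30236 = 15 \cdot 92 + 30236 = 1380 + 30236 = 31616$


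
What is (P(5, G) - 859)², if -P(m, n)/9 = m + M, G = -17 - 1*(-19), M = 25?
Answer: 1274641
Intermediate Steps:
G = 2 (G = -17 + 19 = 2)
P(m, n) = -225 - 9*m (P(m, n) = -9*(m + 25) = -9*(25 + m) = -225 - 9*m)
(P(5, G) - 859)² = ((-225 - 9*5) - 859)² = ((-225 - 45) - 859)² = (-270 - 859)² = (-1129)² = 1274641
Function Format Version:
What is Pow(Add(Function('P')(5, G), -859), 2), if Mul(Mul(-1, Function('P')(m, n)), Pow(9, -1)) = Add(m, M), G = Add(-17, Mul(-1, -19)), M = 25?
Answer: 1274641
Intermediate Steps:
G = 2 (G = Add(-17, 19) = 2)
Function('P')(m, n) = Add(-225, Mul(-9, m)) (Function('P')(m, n) = Mul(-9, Add(m, 25)) = Mul(-9, Add(25, m)) = Add(-225, Mul(-9, m)))
Pow(Add(Function('P')(5, G), -859), 2) = Pow(Add(Add(-225, Mul(-9, 5)), -859), 2) = Pow(Add(Add(-225, -45), -859), 2) = Pow(Add(-270, -859), 2) = Pow(-1129, 2) = 1274641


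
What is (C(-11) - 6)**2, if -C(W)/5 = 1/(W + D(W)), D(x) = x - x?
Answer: 3721/121 ≈ 30.752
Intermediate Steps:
D(x) = 0
C(W) = -5/W (C(W) = -5/(W + 0) = -5/W)
(C(-11) - 6)**2 = (-5/(-11) - 6)**2 = (-5*(-1/11) - 6)**2 = (5/11 - 6)**2 = (-61/11)**2 = 3721/121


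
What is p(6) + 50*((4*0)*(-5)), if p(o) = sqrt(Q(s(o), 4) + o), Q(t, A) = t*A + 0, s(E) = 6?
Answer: sqrt(30) ≈ 5.4772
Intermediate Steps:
Q(t, A) = A*t (Q(t, A) = A*t + 0 = A*t)
p(o) = sqrt(24 + o) (p(o) = sqrt(4*6 + o) = sqrt(24 + o))
p(6) + 50*((4*0)*(-5)) = sqrt(24 + 6) + 50*((4*0)*(-5)) = sqrt(30) + 50*(0*(-5)) = sqrt(30) + 50*0 = sqrt(30) + 0 = sqrt(30)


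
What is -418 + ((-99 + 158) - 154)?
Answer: -513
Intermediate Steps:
-418 + ((-99 + 158) - 154) = -418 + (59 - 154) = -418 - 95 = -513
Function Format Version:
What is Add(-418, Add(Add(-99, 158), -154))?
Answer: -513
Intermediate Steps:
Add(-418, Add(Add(-99, 158), -154)) = Add(-418, Add(59, -154)) = Add(-418, -95) = -513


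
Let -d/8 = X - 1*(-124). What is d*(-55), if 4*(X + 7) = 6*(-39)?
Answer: 25740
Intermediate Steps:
X = -131/2 (X = -7 + (6*(-39))/4 = -7 + (1/4)*(-234) = -7 - 117/2 = -131/2 ≈ -65.500)
d = -468 (d = -8*(-131/2 - 1*(-124)) = -8*(-131/2 + 124) = -8*117/2 = -468)
d*(-55) = -468*(-55) = 25740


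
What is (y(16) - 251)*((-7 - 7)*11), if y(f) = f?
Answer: 36190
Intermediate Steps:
(y(16) - 251)*((-7 - 7)*11) = (16 - 251)*((-7 - 7)*11) = -(-3290)*11 = -235*(-154) = 36190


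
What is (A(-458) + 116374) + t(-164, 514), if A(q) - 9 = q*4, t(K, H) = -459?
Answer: 114092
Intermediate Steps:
A(q) = 9 + 4*q (A(q) = 9 + q*4 = 9 + 4*q)
(A(-458) + 116374) + t(-164, 514) = ((9 + 4*(-458)) + 116374) - 459 = ((9 - 1832) + 116374) - 459 = (-1823 + 116374) - 459 = 114551 - 459 = 114092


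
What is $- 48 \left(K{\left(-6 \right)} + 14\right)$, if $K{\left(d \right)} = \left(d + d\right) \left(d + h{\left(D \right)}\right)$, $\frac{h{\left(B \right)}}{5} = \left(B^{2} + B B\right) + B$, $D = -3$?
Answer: $39072$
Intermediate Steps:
$h{\left(B \right)} = 5 B + 10 B^{2}$ ($h{\left(B \right)} = 5 \left(\left(B^{2} + B B\right) + B\right) = 5 \left(\left(B^{2} + B^{2}\right) + B\right) = 5 \left(2 B^{2} + B\right) = 5 \left(B + 2 B^{2}\right) = 5 B + 10 B^{2}$)
$K{\left(d \right)} = 2 d \left(75 + d\right)$ ($K{\left(d \right)} = \left(d + d\right) \left(d + 5 \left(-3\right) \left(1 + 2 \left(-3\right)\right)\right) = 2 d \left(d + 5 \left(-3\right) \left(1 - 6\right)\right) = 2 d \left(d + 5 \left(-3\right) \left(-5\right)\right) = 2 d \left(d + 75\right) = 2 d \left(75 + d\right)$)
$- 48 \left(K{\left(-6 \right)} + 14\right) = - 48 \left(2 \left(-6\right) \left(75 - 6\right) + 14\right) = - 48 \left(2 \left(-6\right) 69 + 14\right) = - 48 \left(-828 + 14\right) = \left(-48\right) \left(-814\right) = 39072$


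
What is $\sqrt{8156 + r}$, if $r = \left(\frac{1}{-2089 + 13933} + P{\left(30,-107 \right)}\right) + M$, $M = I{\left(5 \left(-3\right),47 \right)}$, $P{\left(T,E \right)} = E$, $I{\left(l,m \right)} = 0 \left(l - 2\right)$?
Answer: $\frac{\sqrt{31364345453}}{1974} \approx 89.716$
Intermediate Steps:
$I{\left(l,m \right)} = 0$ ($I{\left(l,m \right)} = 0 \left(-2 + l\right) = 0$)
$M = 0$
$r = - \frac{1267307}{11844}$ ($r = \left(\frac{1}{-2089 + 13933} - 107\right) + 0 = \left(\frac{1}{11844} - 107\right) + 0 = - \frac{1267307}{11844} + 0 = - \frac{1267307}{11844} \approx -107.0$)
$\sqrt{8156 + r} = \sqrt{8156 - \frac{1267307}{11844}} = \sqrt{\frac{95332357}{11844}} = \frac{\sqrt{31364345453}}{1974}$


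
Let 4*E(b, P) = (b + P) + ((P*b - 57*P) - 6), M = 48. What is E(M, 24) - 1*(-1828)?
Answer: 3581/2 ≈ 1790.5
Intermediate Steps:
E(b, P) = -3/2 - 14*P + b/4 + P*b/4 (E(b, P) = ((b + P) + ((P*b - 57*P) - 6))/4 = ((P + b) + ((-57*P + P*b) - 6))/4 = ((P + b) + (-6 - 57*P + P*b))/4 = (-6 + b - 56*P + P*b)/4 = -3/2 - 14*P + b/4 + P*b/4)
E(M, 24) - 1*(-1828) = (-3/2 - 14*24 + (¼)*48 + (¼)*24*48) - 1*(-1828) = (-3/2 - 336 + 12 + 288) + 1828 = -75/2 + 1828 = 3581/2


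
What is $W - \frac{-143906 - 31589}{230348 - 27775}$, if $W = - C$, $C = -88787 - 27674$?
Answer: $\frac{23592029648}{202573} \approx 1.1646 \cdot 10^{5}$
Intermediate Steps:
$C = -116461$
$W = 116461$ ($W = \left(-1\right) \left(-116461\right) = 116461$)
$W - \frac{-143906 - 31589}{230348 - 27775} = 116461 - \frac{-143906 - 31589}{230348 - 27775} = 116461 - - \frac{175495}{202573} = 116461 + \frac{175495}{202573} = \frac{23592029648}{202573}$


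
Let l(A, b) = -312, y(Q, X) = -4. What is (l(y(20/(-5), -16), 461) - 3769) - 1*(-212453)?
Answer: 208372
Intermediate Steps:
(l(y(20/(-5), -16), 461) - 3769) - 1*(-212453) = (-312 - 3769) - 1*(-212453) = -4081 + 212453 = 208372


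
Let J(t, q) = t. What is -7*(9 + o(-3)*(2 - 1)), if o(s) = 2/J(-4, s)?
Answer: -119/2 ≈ -59.500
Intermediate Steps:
o(s) = -1/2 (o(s) = 2/(-4) = 2*(-1/4) = -1/2)
-7*(9 + o(-3)*(2 - 1)) = -7*(9 - (2 - 1)/2) = -7*(9 - 1/2*1) = -7*(9 - 1/2) = -7*17/2 = -119/2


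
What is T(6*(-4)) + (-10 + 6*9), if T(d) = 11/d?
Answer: 1045/24 ≈ 43.542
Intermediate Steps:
T(6*(-4)) + (-10 + 6*9) = 11/((6*(-4))) + (-10 + 6*9) = 11/(-24) + (-10 + 54) = 11*(-1/24) + 44 = -11/24 + 44 = 1045/24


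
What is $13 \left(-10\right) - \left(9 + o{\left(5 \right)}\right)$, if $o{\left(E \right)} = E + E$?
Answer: $-149$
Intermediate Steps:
$o{\left(E \right)} = 2 E$
$13 \left(-10\right) - \left(9 + o{\left(5 \right)}\right) = 13 \left(-10\right) - \left(9 + 2 \cdot 5\right) = -130 - 19 = -149$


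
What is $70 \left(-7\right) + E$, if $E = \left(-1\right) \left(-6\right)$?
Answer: $-484$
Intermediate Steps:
$E = 6$
$70 \left(-7\right) + E = 70 \left(-7\right) + 6 = -490 + 6 = -484$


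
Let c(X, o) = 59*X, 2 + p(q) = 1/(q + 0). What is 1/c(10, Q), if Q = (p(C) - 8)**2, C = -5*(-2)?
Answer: 1/590 ≈ 0.0016949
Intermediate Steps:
C = 10
p(q) = -2 + 1/q (p(q) = -2 + 1/(q + 0) = -2 + 1/q)
Q = 9801/100 (Q = ((-2 + 1/10) - 8)**2 = (-19/10 - 8)**2 = (-99/10)**2 = 9801/100 ≈ 98.010)
1/c(10, Q) = 1/(59*10) = 1/590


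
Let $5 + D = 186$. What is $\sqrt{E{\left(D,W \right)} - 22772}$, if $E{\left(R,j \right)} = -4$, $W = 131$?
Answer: $2 i \sqrt{5694} \approx 150.92 i$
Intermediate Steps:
$D = 181$ ($D = -5 + 186 = 181$)
$\sqrt{E{\left(D,W \right)} - 22772} = \sqrt{-4 - 22772} = \sqrt{-22776} = 2 i \sqrt{5694}$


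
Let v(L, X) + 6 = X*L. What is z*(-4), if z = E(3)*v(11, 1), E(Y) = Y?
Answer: -60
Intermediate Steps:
v(L, X) = -6 + L*X (v(L, X) = -6 + X*L = -6 + L*X)
z = 15 (z = 3*(-6 + 11*1) = 3*(-6 + 11) = 3*5 = 15)
z*(-4) = 15*(-4) = -60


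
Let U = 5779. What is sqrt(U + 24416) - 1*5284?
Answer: -5284 + 3*sqrt(3355) ≈ -5110.2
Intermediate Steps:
sqrt(U + 24416) - 1*5284 = sqrt(5779 + 24416) - 1*5284 = sqrt(30195) - 5284 = 3*sqrt(3355) - 5284 = -5284 + 3*sqrt(3355)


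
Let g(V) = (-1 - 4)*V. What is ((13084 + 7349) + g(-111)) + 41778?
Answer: 62766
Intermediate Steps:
g(V) = -5*V
((13084 + 7349) + g(-111)) + 41778 = ((13084 + 7349) - 5*(-111)) + 41778 = (20433 + 555) + 41778 = 20988 + 41778 = 62766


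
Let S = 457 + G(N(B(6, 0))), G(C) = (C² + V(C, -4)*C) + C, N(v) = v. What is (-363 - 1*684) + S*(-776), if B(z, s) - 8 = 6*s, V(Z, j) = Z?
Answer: -461215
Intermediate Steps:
B(z, s) = 8 + 6*s
G(C) = C + 2*C² (G(C) = (C² + C*C) + C = (C² + C²) + C = 2*C² + C = C + 2*C²)
S = 593 (S = 457 + (8 + 6*0)*(1 + 2*(8 + 6*0)) = 457 + (8 + 0)*(1 + 2*(8 + 0)) = 457 + 8*(1 + 2*8) = 457 + 8*(1 + 16) = 457 + 8*17 = 457 + 136 = 593)
(-363 - 1*684) + S*(-776) = (-363 - 1*684) + 593*(-776) = (-363 - 684) - 460168 = -1047 - 460168 = -461215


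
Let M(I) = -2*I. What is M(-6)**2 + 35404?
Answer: 35548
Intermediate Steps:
M(-6)**2 + 35404 = (-2*(-6))**2 + 35404 = 12**2 + 35404 = 144 + 35404 = 35548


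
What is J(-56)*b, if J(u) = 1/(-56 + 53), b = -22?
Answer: 22/3 ≈ 7.3333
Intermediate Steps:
J(u) = -⅓ (J(u) = 1/(-3) = -⅓)
J(-56)*b = -⅓*(-22) = 22/3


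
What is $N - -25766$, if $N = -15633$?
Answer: $10133$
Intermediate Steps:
$N - -25766 = -15633 - -25766 = -15633 + 25766 = 10133$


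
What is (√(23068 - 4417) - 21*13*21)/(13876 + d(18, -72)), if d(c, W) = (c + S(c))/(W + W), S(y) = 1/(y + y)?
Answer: -29719872/71932535 + 5184*√18651/71932535 ≈ -0.40332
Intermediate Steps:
S(y) = 1/(2*y)
d(c, W) = (c + 1/(2*c))/(2*W) (d(c, W) = (c + 1/(2*c))/(W + W) = (c + 1/(2*c))/((2*W)) = (c + 1/(2*c))*(1/(2*W)) = (c + 1/(2*c))/(2*W))
(√(23068 - 4417) - 21*13*21)/(13876 + d(18, -72)) = (√(23068 - 4417) - 21*13*21)/(13876 + (¼)*(1 + 2*18²)/(-72*18)) = (√18651 - 273*21)/(13876 + (¼)*(-1/72)*(1/18)*(1 + 2*324)) = (√18651 - 5733)/(13876 + (¼)*(-1/72)*(1/18)*(1 + 648)) = (-5733 + √18651)/(13876 + (¼)*(-1/72)*(1/18)*649) = (-5733 + √18651)/(13876 - 649/5184) = (-5733 + √18651)/(71932535/5184) = (-5733 + √18651)*(5184/71932535) = -29719872/71932535 + 5184*√18651/71932535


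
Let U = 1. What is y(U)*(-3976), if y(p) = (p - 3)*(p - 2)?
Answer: -7952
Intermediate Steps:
y(p) = (-3 + p)*(-2 + p)
y(U)*(-3976) = (6 + 1² - 5*1)*(-3976) = (6 + 1 - 5)*(-3976) = 2*(-3976) = -7952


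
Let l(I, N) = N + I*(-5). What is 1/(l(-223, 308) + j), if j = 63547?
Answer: 1/64970 ≈ 1.5392e-5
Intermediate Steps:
l(I, N) = N - 5*I
1/(l(-223, 308) + j) = 1/((308 - 5*(-223)) + 63547) = 1/((308 + 1115) + 63547) = 1/(1423 + 63547) = 1/64970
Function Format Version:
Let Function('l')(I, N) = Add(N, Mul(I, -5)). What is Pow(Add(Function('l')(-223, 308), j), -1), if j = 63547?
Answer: Rational(1, 64970) ≈ 1.5392e-5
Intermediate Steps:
Function('l')(I, N) = Add(N, Mul(-5, I))
Pow(Add(Function('l')(-223, 308), j), -1) = Pow(Add(Add(308, Mul(-5, -223)), 63547), -1) = Pow(Add(Add(308, 1115), 63547), -1) = Pow(Add(1423, 63547), -1) = Pow(64970, -1) = Rational(1, 64970)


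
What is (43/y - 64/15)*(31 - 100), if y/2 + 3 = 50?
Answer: 123533/470 ≈ 262.84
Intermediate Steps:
y = 94 (y = -6 + 2*50 = -6 + 100 = 94)
(43/y - 64/15)*(31 - 100) = (43/94 - 64/15)*(31 - 100) = (43*(1/94) - 64*1/15)*(-69) = (43/94 - 64/15)*(-69) = -5371/1410*(-69) = 123533/470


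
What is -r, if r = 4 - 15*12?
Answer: 176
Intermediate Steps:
r = -176 (r = 4 - 180 = -176)
-r = -1*(-176) = 176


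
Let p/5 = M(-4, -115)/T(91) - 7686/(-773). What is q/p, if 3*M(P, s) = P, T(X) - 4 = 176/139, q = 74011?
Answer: 31408566147/20560835 ≈ 1527.6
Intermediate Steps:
T(X) = 732/139 (T(X) = 4 + 176/139 = 732/139)
M(P, s) = P/3
p = 20560835/424377 (p = 5*(((1/3)*(-4))/(732/139) - 7686/(-773)) = 5*(-4/3*139/732 - 7686*(-1/773)) = 5*(-139/549 + 7686/773) = 5*(4112167/424377) = 20560835/424377 ≈ 48.449)
q/p = 74011/(20560835/424377) = 74011*(424377/20560835) = 31408566147/20560835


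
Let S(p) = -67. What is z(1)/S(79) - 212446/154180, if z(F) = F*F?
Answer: -553387/397310 ≈ -1.3928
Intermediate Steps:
z(F) = F**2
z(1)/S(79) - 212446/154180 = 1**2/(-67) - 212446/154180 = 1*(-1/67) - 212446*1/154180 = -1/67 - 8171/5930 = -553387/397310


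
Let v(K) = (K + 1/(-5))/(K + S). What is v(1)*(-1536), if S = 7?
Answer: -768/5 ≈ -153.60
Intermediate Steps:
v(K) = (-⅕ + K)/(7 + K) (v(K) = (K + 1/(-5))/(K + 7) = (K - ⅕)/(7 + K) = (-⅕ + K)/(7 + K))
v(1)*(-1536) = ((-⅕ + 1)/(7 + 1))*(-1536) = ((⅘)/8)*(-1536) = ((⅛)*(⅘))*(-1536) = (⅒)*(-1536) = -768/5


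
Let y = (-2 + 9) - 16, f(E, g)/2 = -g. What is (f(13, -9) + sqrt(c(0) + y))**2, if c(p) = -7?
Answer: 308 + 144*I ≈ 308.0 + 144.0*I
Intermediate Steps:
f(E, g) = -2*g (f(E, g) = 2*(-g) = -2*g)
y = -9 (y = 7 - 16 = -9)
(f(13, -9) + sqrt(c(0) + y))**2 = (-2*(-9) + sqrt(-7 - 9))**2 = (18 + sqrt(-16))**2 = (18 + 4*I)**2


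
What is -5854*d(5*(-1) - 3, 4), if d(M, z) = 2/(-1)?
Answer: 11708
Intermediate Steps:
d(M, z) = -2 (d(M, z) = 2*(-1) = -2)
-5854*d(5*(-1) - 3, 4) = -5854*(-2) = 11708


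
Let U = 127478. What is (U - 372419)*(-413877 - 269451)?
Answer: 167375043648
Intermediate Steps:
(U - 372419)*(-413877 - 269451) = (127478 - 372419)*(-413877 - 269451) = -244941*(-683328) = 167375043648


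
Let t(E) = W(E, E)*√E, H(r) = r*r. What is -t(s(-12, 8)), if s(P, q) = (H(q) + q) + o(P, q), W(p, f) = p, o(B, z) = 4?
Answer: -152*√19 ≈ -662.55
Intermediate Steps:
H(r) = r²
s(P, q) = 4 + q + q² (s(P, q) = (q² + q) + 4 = (q + q²) + 4 = 4 + q + q²)
t(E) = E^(3/2) (t(E) = E*√E = E^(3/2))
-t(s(-12, 8)) = -(4 + 8 + 8²)^(3/2) = -(4 + 8 + 64)^(3/2) = -76^(3/2) = -152*√19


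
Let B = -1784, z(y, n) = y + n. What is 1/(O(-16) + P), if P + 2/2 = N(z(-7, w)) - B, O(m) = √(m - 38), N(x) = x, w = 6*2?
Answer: 298/532833 - I*√6/1065666 ≈ 0.00055928 - 2.2986e-6*I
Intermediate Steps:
w = 12
z(y, n) = n + y
O(m) = √(-38 + m)
P = 1788 (P = -1 + ((12 - 7) - 1*(-1784)) = -1 + (5 + 1784) = -1 + 1789 = 1788)
1/(O(-16) + P) = 1/(√(-38 - 16) + 1788) = 1/(√(-54) + 1788) = 1/(3*I*√6 + 1788) = 1/(1788 + 3*I*√6)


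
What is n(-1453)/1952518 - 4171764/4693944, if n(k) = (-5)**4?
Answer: -169635637224/190937711479 ≈ -0.88843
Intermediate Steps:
n(k) = 625
n(-1453)/1952518 - 4171764/4693944 = 625/1952518 - 4171764/4693944 = 625*(1/1952518) - 4171764*1/4693944 = 625/1952518 - 347647/391162 = -169635637224/190937711479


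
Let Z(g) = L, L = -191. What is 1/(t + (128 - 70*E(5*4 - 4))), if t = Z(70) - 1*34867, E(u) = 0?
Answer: -1/34930 ≈ -2.8629e-5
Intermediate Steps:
Z(g) = -191
t = -35058 (t = -191 - 1*34867 = -191 - 34867 = -35058)
1/(t + (128 - 70*E(5*4 - 4))) = 1/(-35058 + (128 - 70*0)) = 1/(-35058 + (128 + 0)) = 1/(-35058 + 128) = 1/(-34930) = -1/34930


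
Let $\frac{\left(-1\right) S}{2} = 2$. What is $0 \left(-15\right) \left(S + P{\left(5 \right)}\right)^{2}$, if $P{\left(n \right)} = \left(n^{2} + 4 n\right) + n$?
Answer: $0$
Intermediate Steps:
$S = -4$ ($S = \left(-2\right) 2 = -4$)
$P{\left(n \right)} = n^{2} + 5 n$
$0 \left(-15\right) \left(S + P{\left(5 \right)}\right)^{2} = 0 \left(-15\right) \left(-4 + 5 \left(5 + 5\right)\right)^{2} = 0 \left(-4 + 5 \cdot 10\right)^{2} = 0 \left(-4 + 50\right)^{2} = 0 \cdot 46^{2} = 0 \cdot 2116 = 0$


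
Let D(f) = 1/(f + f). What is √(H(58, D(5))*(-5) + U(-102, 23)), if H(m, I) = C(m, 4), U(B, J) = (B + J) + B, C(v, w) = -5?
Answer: 2*I*√39 ≈ 12.49*I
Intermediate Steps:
D(f) = 1/(2*f)
U(B, J) = J + 2*B
H(m, I) = -5
√(H(58, D(5))*(-5) + U(-102, 23)) = √(-5*(-5) + (23 + 2*(-102))) = √(25 + (23 - 204)) = √(25 - 181) = √(-156) = 2*I*√39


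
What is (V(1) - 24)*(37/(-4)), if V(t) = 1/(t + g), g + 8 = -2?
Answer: 8029/36 ≈ 223.03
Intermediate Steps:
g = -10 (g = -8 - 2 = -10)
V(t) = 1/(-10 + t) (V(t) = 1/(t - 10) = 1/(-10 + t))
(V(1) - 24)*(37/(-4)) = (1/(-10 + 1) - 24)*(37/(-4)) = (1/(-9) - 24)*(37*(-¼)) = (-⅑ - 24)*(-37/4) = -217/9*(-37/4) = 8029/36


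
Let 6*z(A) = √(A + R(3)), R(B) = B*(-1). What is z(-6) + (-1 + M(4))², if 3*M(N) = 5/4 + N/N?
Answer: 1/16 + I/2 ≈ 0.0625 + 0.5*I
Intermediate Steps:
M(N) = ¾ (M(N) = (5/4 + N/N)/3 = (5*(¼) + 1)/3 = (5/4 + 1)/3 = (⅓)*(9/4) = ¾)
R(B) = -B
z(A) = √(-3 + A)/6 (z(A) = √(A - 1*3)/6 = √(A - 3)/6 = √(-3 + A)/6)
z(-6) + (-1 + M(4))² = √(-3 - 6)/6 + (-1 + ¾)² = √(-9)/6 + (-¼)² = (3*I)/6 + 1/16 = I/2 + 1/16 = 1/16 + I/2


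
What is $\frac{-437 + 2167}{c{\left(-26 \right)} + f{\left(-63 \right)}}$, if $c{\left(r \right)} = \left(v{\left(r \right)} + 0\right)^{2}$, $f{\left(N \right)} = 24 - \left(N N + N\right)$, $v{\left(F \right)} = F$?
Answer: $- \frac{865}{1603} \approx -0.53961$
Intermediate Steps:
$f{\left(N \right)} = 24 - N - N^{2}$ ($f{\left(N \right)} = 24 - \left(N^{2} + N\right) = 24 - \left(N + N^{2}\right) = 24 - N - N^{2}$)
$c{\left(r \right)} = r^{2}$ ($c{\left(r \right)} = \left(r + 0\right)^{2} = r^{2}$)
$\frac{-437 + 2167}{c{\left(-26 \right)} + f{\left(-63 \right)}} = \frac{-437 + 2167}{\left(-26\right)^{2} - 3882} = \frac{1730}{676 + \left(24 + 63 - 3969\right)} = \frac{1730}{676 - 3882} = \frac{1730}{-3206} = 1730 \left(- \frac{1}{3206}\right) = - \frac{865}{1603}$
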